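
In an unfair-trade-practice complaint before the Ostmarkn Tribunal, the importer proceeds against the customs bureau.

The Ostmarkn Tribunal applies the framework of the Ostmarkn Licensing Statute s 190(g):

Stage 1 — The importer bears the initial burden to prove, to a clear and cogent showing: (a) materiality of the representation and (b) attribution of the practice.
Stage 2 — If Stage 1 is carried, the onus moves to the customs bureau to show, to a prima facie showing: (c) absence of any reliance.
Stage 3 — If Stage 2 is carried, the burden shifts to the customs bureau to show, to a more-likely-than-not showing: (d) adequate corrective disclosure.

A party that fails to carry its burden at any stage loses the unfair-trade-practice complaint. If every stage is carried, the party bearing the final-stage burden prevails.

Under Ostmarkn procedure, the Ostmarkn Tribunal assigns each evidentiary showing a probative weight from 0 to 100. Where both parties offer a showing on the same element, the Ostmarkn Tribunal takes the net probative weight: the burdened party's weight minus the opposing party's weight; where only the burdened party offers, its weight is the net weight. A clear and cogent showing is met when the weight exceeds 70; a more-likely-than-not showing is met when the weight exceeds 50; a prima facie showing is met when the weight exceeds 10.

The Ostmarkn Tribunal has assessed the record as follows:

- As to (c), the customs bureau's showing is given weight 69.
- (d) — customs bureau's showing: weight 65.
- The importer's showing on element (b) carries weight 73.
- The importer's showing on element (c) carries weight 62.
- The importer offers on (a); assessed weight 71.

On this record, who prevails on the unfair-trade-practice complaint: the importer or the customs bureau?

importer

Stage 1 — burden on importer; standard: a clear and cogent showing (weight exceeds 70).
    (a): 71 > 70 [met]
    (b): 73 > 70 [met]
  Stage 1 carried; the burden shifts to the customs bureau.
Stage 2 — burden on customs bureau; standard: a prima facie showing (weight exceeds 10).
    (c): 69 − 62 = 7 ≤ 10 [not met]
  The customs bureau does not carry Stage 2.
The analysis ends at Stage 2; the importer prevails.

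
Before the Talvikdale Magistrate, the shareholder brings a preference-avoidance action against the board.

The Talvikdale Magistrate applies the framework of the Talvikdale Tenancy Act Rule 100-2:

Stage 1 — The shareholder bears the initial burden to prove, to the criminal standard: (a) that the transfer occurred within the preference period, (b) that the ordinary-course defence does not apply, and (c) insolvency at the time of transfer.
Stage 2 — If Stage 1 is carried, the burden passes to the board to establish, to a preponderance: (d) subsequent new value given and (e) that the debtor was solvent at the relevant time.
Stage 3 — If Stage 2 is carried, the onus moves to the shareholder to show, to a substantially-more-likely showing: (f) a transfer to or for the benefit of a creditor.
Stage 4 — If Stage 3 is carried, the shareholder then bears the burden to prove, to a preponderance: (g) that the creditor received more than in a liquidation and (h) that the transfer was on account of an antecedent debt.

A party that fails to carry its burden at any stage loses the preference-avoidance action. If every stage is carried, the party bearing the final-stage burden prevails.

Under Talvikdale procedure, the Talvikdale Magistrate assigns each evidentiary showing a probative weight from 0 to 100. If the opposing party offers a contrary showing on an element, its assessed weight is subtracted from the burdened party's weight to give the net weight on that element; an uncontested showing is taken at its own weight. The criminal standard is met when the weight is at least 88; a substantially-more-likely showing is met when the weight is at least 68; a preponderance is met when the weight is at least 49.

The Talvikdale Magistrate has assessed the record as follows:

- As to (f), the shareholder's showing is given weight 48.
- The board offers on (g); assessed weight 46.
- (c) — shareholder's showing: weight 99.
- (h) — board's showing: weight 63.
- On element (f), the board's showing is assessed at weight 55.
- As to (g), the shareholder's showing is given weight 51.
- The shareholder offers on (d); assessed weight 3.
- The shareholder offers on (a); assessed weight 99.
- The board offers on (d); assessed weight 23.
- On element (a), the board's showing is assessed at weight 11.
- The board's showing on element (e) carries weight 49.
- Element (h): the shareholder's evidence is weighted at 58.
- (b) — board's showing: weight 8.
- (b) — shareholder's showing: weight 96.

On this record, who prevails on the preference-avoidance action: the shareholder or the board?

shareholder

At Stage 1 the shareholder must meet the criminal standard (weight is at least 88): on (a) the weight is 99 less the opposing 11 gives net 88, ≥ 88, so (a) meets the standard; on (b) the weight is 96 less the opposing 8 gives net 88, which does reach 88, so (b) meets the standard; on (c) the weight is 99, ≥ 88, so (c) meets the standard.
  Stage 1 is satisfied; the onus moves to the board.
At Stage 2 the board must meet a preponderance (weight is at least 49): on (d) the weight is 23 less the opposing 3 gives net 20, < 49, so (d) does not meet the standard; on (e) the weight is 49, ≥ 49, so (e) meets the standard.
  Stage 2 not carried; the board fails its burden.
The shareholder prevails.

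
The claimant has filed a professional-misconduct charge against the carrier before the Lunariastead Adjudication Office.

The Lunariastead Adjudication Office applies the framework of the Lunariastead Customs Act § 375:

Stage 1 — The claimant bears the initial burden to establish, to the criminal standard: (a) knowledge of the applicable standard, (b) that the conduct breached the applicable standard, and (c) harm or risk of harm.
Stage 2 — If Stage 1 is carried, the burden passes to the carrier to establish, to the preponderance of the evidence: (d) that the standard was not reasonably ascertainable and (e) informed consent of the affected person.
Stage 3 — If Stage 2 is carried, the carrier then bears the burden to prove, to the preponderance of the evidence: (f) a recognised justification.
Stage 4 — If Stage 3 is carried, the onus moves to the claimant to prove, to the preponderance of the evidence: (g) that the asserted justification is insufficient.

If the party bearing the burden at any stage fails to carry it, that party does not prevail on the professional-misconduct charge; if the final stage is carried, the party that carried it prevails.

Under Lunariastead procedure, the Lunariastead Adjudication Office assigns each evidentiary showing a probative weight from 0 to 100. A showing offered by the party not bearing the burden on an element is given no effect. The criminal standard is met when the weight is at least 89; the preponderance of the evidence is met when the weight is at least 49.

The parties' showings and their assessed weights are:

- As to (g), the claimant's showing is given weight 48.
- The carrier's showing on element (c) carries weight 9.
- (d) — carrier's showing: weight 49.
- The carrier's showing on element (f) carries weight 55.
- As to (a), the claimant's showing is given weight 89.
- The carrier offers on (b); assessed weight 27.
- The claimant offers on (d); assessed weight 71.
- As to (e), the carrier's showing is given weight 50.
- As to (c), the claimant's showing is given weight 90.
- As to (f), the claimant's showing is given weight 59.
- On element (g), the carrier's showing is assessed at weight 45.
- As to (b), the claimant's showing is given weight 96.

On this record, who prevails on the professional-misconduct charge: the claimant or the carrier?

Stage 1 (claimant, the criminal standard, weight is at least 89): (a) 89 ≥ 89 — meets; (b) 96 (carrier's 27 disregarded) ≥ 89 — meets; (c) 90 (carrier's 9 disregarded) ≥ 89 — meets.
  Stage 1 carried; the burden shifts to the carrier.
Stage 2 (carrier, the preponderance of the evidence, weight is at least 49): (d) 49 (claimant's 71 disregarded) ≥ 49 — meets; (e) 50 ≥ 49 — meets.
  Stage 2 carried; the burden remains with the carrier.
Stage 3 (carrier, the preponderance of the evidence, weight is at least 49): (f) 55 (claimant's 59 disregarded) ≥ 49 — meets.
  Stage 3 carried; the burden shifts to the claimant.
Stage 4 (claimant, the preponderance of the evidence, weight is at least 49): (g) 48 (carrier's 45 disregarded) < 49 — fails.
  Not every element is met, so the claimant fails to carry Stage 4.
The carrier prevails.

carrier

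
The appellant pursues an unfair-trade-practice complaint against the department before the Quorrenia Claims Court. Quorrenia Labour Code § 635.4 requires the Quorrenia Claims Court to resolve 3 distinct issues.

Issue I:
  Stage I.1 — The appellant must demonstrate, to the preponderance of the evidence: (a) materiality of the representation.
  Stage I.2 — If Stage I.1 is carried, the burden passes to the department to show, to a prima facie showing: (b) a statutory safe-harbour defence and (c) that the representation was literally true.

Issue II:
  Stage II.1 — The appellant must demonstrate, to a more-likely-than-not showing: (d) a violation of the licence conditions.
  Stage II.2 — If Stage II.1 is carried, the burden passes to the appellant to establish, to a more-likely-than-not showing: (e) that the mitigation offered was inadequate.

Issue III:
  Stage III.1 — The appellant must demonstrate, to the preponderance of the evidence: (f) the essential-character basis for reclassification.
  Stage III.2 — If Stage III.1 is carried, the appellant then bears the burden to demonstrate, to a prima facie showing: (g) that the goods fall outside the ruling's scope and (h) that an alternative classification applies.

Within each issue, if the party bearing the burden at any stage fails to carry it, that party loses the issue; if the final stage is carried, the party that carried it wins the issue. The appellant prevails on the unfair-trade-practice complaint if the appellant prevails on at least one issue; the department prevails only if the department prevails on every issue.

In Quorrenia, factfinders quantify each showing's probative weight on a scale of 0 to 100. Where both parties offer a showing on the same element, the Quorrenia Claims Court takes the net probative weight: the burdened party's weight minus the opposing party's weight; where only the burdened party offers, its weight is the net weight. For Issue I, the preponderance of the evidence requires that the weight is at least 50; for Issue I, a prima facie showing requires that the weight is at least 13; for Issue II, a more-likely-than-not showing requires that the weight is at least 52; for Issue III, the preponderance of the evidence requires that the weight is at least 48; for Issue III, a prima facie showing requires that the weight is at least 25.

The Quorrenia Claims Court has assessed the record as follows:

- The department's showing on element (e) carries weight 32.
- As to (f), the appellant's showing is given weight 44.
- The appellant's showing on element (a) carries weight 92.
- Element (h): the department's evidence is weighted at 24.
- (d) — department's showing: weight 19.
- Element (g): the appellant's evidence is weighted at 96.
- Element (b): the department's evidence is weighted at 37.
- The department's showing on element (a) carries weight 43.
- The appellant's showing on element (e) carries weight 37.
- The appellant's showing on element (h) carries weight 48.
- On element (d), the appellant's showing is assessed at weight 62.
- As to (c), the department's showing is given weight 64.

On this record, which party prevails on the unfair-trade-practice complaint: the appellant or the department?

department

— Issue I —
Stage I.1 — burden on appellant; standard: the preponderance of the evidence (weight is at least 50).
    (a): 92 − 43 = 49 < 50 [not met]
  Not every element is met, so the appellant fails to carry Stage I.1.
So the department prevails on this issue.
— Issue II —
Stage II.1 (appellant, a more-likely-than-not showing, weight is at least 52): (d) net 62−19=43 < 52 — fails.
  Stage II.1 not carried; the appellant fails its burden.
The department prevails on this issue.
— Issue III —
Stage III.1 (appellant, the preponderance of the evidence, weight is at least 48): (f) 44 < 48 — fails.
  Not every element is met, so the appellant fails to carry Stage III.1.
So the department prevails on this issue.
Per-issue: Issue I → department; Issue II → department; Issue III → department. The appellant must prevail on at least one issue; overall, the department prevails.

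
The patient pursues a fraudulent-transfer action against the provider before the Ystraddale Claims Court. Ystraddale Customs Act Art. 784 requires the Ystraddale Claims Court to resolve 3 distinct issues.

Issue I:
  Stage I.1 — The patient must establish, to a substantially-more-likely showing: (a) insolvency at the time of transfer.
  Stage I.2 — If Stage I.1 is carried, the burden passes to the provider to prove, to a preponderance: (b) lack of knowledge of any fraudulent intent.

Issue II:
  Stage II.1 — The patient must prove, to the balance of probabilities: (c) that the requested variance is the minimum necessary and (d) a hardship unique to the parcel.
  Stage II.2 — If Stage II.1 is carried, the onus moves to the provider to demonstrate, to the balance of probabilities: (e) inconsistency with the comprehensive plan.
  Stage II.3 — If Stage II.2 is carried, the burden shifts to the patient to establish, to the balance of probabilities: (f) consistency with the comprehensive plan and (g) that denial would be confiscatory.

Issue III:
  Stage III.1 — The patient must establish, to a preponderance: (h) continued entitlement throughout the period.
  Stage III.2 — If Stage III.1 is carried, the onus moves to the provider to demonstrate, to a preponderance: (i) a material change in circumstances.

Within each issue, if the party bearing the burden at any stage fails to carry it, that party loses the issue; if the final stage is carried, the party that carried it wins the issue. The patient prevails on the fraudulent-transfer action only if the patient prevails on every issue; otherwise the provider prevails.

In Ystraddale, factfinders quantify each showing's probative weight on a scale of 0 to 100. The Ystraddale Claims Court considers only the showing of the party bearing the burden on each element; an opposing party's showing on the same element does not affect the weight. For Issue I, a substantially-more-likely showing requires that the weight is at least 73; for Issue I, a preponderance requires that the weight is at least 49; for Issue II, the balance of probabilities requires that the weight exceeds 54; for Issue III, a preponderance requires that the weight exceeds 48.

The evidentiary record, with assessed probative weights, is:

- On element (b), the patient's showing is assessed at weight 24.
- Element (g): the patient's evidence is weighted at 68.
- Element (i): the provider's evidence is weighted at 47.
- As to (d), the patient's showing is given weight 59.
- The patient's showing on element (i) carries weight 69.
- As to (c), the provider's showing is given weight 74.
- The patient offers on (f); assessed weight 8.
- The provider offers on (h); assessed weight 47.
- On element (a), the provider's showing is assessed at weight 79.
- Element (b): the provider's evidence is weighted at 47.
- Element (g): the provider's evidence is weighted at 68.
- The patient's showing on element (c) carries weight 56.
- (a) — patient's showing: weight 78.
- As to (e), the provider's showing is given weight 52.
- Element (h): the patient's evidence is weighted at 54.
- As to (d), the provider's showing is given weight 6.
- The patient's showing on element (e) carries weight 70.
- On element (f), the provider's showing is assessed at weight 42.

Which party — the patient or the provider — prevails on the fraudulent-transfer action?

patient

— Issue I —
Stage I.1 (patient, a substantially-more-likely showing, weight is at least 73): (a) 78 (provider's 79 disregarded) ≥ 73 — meets.
  Stage I.1 is satisfied; the onus moves to the provider.
Stage I.2 (provider, a preponderance, weight is at least 49): (b) 47 (patient's 24 disregarded) < 49 — fails.
  Stage I.2 not carried; the provider fails its burden.
The patient prevails on this issue.
— Issue II —
At Stage II.1 the patient must meet the balance of probabilities (weight exceeds 54): on (c) the weight is 56 (the provider's 74 is given no effect), > 54, so (c) meets the standard; on (d) the weight is 59 (the provider's 6 is given no effect), > 54, so (d) meets the standard.
  Stage II.1 carried; the burden shifts to the provider.
At Stage II.2 the provider must meet the balance of probabilities (weight exceeds 54): on (e) the weight is 52 (the patient's 70 is given no effect), which does not exceed 54, so (e) does not meet the standard.
  Not every element is met, so the provider fails to carry Stage II.2.
The patient prevails on this issue.
— Issue III —
Stage III.1 — burden on patient; standard: a preponderance (weight exceeds 48).
    (h): 54 (provider's 47 disregarded) > 48 [met]
  Stage III.1 carried; the burden shifts to the provider.
Stage III.2 — burden on provider; standard: a preponderance (weight exceeds 48).
    (i): 47 (patient's 69 disregarded) ≤ 48 [not met]
  Stage III.2 not carried; the provider fails its burden.
So the patient prevails on this issue.
Per-issue: Issue I → patient; Issue II → patient; Issue III → patient. The patient must prevail on every issue; overall, the patient prevails.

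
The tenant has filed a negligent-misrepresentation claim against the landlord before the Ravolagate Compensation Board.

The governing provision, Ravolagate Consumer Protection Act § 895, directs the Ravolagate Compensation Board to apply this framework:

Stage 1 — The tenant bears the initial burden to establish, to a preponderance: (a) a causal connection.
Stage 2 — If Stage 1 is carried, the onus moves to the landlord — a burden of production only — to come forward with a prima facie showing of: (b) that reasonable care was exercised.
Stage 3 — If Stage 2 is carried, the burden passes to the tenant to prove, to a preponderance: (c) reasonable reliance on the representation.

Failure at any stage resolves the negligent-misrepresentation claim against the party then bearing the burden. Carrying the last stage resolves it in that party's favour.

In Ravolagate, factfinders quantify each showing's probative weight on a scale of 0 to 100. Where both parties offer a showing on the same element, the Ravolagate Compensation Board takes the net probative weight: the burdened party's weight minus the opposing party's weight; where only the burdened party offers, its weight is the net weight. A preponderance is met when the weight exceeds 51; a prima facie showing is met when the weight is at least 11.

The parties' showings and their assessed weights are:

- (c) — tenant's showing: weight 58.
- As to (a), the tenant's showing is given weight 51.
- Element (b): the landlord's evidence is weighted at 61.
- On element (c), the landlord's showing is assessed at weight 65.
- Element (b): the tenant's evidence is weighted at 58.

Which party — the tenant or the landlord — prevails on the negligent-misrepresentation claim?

Stage 1 (tenant, a preponderance, weight exceeds 51): (a) 51 ≤ 51 — fails.
  Not every element is met, so the tenant fails to carry Stage 1.
The landlord prevails.

landlord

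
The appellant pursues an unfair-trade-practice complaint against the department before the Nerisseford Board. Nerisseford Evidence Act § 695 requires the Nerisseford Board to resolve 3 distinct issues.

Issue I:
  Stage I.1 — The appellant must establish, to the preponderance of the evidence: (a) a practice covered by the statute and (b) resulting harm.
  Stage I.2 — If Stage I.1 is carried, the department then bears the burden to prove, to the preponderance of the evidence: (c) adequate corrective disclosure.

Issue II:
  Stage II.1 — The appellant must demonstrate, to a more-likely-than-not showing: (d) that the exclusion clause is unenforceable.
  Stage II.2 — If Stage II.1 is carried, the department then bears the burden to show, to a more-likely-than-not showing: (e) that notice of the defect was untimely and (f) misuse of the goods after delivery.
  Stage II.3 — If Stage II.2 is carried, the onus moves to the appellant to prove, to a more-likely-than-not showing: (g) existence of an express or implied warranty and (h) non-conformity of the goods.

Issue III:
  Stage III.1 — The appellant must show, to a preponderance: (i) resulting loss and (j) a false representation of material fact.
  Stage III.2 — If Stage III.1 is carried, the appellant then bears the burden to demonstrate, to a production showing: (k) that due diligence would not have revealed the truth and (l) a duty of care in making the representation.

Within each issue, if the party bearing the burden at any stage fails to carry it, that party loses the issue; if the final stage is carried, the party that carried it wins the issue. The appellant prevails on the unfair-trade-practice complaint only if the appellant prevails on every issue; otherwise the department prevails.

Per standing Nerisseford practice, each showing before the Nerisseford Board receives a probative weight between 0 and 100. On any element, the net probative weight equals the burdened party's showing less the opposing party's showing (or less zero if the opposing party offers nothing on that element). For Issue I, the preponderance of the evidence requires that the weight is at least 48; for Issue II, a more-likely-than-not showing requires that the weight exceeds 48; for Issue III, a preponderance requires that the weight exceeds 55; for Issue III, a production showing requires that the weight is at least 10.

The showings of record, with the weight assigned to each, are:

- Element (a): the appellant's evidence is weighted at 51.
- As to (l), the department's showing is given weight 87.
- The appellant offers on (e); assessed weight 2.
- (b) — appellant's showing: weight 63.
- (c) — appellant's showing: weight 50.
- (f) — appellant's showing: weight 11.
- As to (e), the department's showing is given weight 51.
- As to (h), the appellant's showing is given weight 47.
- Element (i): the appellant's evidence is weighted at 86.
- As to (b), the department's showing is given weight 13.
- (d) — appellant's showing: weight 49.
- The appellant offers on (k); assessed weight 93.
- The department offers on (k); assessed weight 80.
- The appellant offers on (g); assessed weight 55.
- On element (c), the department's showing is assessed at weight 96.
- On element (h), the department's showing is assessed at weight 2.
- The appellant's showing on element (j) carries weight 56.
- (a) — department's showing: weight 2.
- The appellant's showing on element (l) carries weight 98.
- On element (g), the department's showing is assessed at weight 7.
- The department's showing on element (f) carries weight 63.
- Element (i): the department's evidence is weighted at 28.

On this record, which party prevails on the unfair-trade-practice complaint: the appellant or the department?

— Issue I —
Stage I.1 — burden on appellant; standard: the preponderance of the evidence (weight is at least 48).
    (a): 51 − 2 = 49 ≥ 48 [met]
    (b): 63 − 13 = 50 ≥ 48 [met]
  The appellant carries Stage I.1; the department now bears the burden.
Stage I.2 — burden on department; standard: the preponderance of the evidence (weight is at least 48).
    (c): 96 − 50 = 46 < 48 [not met]
  Stage I.2 not carried; the department fails its burden.
The appellant prevails on this issue.
— Issue II —
Stage II.1 — burden on appellant; standard: a more-likely-than-not showing (weight exceeds 48).
    (d): 49 > 48 [met]
  All elements met. The burden passes to the department.
Stage II.2 — burden on department; standard: a more-likely-than-not showing (weight exceeds 48).
    (e): 51 − 2 = 49 > 48 [met]
    (f): 63 − 11 = 52 > 48 [met]
  All elements met. The burden passes to the appellant.
Stage II.3 — burden on appellant; standard: a more-likely-than-not showing (weight exceeds 48).
    (g): 55 − 7 = 48 ≤ 48 [not met]
    (h): 47 − 2 = 45 ≤ 48 [not met]
  Not every element is met, so the appellant fails to carry Stage II.3.
So the department prevails on this issue.
— Issue III —
At Stage III.1 the appellant must meet a preponderance (weight exceeds 55): on (i) the weight is 86 less the opposing 28 gives net 58, > 55, so (i) meets the standard; on (j) the weight is 56, > 55, so (j) meets the standard.
  Stage III.1 carried; the burden remains with the appellant.
At Stage III.2 the appellant must meet a production showing (weight is at least 10): on (k) the weight is 93 less the opposing 80 gives net 13, which does reach 10, so (k) meets the standard; on (l) the weight is 98 less the opposing 87 gives net 11, ≥ 10, so (l) meets the standard.
  The appellant carries the last stage.
With every stage satisfied, the appellant prevails on this issue.
Per-issue: Issue I → appellant; Issue II → department; Issue III → appellant. The appellant must prevail on every issue; overall, the department prevails.

department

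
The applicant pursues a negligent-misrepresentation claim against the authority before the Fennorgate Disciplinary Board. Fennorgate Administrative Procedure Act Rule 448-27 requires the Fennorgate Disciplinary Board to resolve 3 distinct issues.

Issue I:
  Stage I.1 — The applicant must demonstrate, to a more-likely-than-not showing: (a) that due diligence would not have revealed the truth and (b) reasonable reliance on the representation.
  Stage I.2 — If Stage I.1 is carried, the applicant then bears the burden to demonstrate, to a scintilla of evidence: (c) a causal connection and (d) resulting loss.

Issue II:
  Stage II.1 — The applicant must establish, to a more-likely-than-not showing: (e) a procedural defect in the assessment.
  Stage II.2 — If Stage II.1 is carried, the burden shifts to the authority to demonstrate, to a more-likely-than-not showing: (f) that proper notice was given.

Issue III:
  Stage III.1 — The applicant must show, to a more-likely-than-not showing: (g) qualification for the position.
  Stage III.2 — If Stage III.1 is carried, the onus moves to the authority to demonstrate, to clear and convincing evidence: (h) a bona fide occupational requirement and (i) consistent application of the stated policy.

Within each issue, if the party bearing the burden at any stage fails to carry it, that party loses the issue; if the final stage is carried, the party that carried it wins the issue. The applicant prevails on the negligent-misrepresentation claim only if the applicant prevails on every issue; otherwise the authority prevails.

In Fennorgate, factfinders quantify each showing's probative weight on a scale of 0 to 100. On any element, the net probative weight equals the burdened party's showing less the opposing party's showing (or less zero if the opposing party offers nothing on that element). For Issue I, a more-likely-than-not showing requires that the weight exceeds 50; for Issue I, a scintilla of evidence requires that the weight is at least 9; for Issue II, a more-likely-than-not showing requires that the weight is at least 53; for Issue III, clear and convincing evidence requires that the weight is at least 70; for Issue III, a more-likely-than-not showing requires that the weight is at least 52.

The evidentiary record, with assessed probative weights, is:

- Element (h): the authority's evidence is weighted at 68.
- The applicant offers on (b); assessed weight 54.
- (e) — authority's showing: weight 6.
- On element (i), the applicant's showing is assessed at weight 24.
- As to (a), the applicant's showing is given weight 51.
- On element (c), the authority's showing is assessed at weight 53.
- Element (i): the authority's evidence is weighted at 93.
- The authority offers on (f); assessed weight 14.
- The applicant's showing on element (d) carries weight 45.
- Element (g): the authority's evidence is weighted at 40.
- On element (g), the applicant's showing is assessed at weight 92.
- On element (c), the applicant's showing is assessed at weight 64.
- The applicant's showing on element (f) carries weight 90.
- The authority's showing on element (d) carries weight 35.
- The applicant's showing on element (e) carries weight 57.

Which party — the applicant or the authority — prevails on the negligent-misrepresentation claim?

authority

— Issue I —
At Stage I.1 the applicant must meet a more-likely-than-not showing (weight exceeds 50): on (a) the weight is 51, > 50, so (a) meets the standard; on (b) the weight is 54, > 50, so (b) meets the standard.
  Stage I.1 carried; the burden remains with the applicant.
At Stage I.2 the applicant must meet a scintilla of evidence (weight is at least 9): on (c) the weight is 64 less the opposing 53 gives net 11, ≥ 9, so (c) meets the standard; on (d) the weight is 45 less the opposing 35 gives net 10, ≥ 9, so (d) meets the standard.
  All elements met at the final stage.
With every stage satisfied, the applicant prevails on this issue.
— Issue II —
At Stage II.1 the applicant must meet a more-likely-than-not showing (weight is at least 53): on (e) the weight is 57 less the opposing 6 gives net 51, which does not reach 53, so (e) does not meet the standard.
  The applicant does not carry Stage II.1.
The authority prevails on this issue.
— Issue III —
At Stage III.1 the applicant must meet a more-likely-than-not showing (weight is at least 52): on (g) the weight is 92 less the opposing 40 gives net 52, which does reach 52, so (g) meets the standard.
  Stage III.1 carried; the burden shifts to the authority.
At Stage III.2 the authority must meet clear and convincing evidence (weight is at least 70): on (h) the weight is 68, which does not reach 70, so (h) does not meet the standard; on (i) the weight is 93 less the opposing 24 gives net 69, < 70, so (i) does not meet the standard.
  The authority does not carry Stage III.2.
The analysis ends at Stage III.2; the applicant prevails on this issue.
Per-issue: Issue I → applicant; Issue II → authority; Issue III → applicant. The applicant must prevail on every issue; overall, the authority prevails.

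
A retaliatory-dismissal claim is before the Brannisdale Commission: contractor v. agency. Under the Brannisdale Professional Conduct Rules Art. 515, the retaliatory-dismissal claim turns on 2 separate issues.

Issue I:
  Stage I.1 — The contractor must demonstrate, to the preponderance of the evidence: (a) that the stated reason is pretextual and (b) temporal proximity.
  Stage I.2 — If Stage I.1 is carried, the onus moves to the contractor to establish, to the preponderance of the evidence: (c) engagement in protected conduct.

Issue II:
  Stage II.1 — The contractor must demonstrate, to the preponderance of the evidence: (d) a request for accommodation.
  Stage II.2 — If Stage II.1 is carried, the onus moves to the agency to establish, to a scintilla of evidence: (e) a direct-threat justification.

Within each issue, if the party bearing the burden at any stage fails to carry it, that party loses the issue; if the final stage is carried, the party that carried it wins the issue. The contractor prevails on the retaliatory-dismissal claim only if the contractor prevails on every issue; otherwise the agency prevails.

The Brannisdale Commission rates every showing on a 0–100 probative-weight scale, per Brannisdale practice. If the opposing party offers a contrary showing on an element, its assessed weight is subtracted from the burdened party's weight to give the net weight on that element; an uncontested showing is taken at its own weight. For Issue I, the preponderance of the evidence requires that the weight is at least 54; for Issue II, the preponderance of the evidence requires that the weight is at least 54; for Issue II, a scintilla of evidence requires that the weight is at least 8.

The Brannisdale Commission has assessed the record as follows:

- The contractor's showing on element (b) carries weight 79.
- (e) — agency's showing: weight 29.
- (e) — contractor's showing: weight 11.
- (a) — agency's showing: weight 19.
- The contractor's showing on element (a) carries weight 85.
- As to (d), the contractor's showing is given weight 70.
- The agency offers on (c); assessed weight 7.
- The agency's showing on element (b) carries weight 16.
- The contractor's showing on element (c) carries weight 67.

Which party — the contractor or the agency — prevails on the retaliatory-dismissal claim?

agency

— Issue I —
Stage I.1 — burden on contractor; standard: the preponderance of the evidence (weight is at least 54).
    (a): 85 − 19 = 66 ≥ 54 [met]
    (b): 79 − 16 = 63 ≥ 54 [met]
  All elements met. The contractor retains the burden for Stage I.2.
Stage I.2 — burden on contractor; standard: the preponderance of the evidence (weight is at least 54).
    (c): 67 − 7 = 60 ≥ 54 [met]
  All elements met at the final stage.
With every stage satisfied, the contractor prevails on this issue.
— Issue II —
Stage II.1 (contractor, the preponderance of the evidence, weight is at least 54): (d) 70 ≥ 54 — meets.
  Stage II.1 is satisfied; the onus moves to the agency.
Stage II.2 (agency, a scintilla of evidence, weight is at least 8): (e) net 29−11=18 ≥ 8 — meets.
  The agency carries the last stage.
With every stage satisfied, the agency prevails on this issue.
Per-issue: Issue I → contractor; Issue II → agency. The contractor must prevail on every issue; overall, the agency prevails.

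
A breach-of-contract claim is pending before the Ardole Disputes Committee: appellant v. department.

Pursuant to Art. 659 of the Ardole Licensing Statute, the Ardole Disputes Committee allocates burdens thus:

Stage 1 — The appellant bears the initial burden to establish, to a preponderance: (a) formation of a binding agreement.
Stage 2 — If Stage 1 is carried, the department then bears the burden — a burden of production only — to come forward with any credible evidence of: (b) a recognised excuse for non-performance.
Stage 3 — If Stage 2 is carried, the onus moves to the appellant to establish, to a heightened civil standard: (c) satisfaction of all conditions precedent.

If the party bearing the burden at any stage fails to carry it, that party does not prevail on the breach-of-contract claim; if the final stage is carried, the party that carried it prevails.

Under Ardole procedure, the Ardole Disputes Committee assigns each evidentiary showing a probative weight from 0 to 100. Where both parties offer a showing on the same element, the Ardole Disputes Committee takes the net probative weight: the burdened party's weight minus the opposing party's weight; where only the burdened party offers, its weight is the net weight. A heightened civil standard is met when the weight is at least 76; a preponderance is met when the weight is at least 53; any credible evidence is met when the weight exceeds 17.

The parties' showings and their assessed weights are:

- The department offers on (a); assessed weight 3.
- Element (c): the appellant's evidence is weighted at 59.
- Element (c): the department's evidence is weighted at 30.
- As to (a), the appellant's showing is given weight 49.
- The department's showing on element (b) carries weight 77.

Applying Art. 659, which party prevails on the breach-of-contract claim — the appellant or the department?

Stage 1 — burden on appellant; standard: a preponderance (weight is at least 53).
    (a): 49 − 3 = 46 < 53 [not met]
  Not every element is met, so the appellant fails to carry Stage 1.
The analysis ends at Stage 1; the department prevails.

department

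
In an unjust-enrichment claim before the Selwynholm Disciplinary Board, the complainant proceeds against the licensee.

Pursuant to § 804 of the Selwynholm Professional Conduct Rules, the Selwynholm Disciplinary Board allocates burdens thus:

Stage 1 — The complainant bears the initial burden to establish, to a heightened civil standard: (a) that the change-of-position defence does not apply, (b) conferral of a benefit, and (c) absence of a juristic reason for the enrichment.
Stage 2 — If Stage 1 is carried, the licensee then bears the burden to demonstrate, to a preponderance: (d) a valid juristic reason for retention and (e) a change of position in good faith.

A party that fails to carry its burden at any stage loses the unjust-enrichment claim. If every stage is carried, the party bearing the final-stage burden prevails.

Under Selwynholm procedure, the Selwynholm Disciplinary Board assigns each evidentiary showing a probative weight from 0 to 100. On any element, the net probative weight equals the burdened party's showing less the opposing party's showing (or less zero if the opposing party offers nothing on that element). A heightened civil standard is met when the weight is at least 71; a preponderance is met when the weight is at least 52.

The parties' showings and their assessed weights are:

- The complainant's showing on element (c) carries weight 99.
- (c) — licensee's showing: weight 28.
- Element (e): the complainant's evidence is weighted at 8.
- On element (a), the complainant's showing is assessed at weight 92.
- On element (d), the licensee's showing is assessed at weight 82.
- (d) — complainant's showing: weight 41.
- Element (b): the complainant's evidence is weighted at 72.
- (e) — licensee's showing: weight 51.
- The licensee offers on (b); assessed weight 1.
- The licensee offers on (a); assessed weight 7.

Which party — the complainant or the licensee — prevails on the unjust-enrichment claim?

complainant

At Stage 1 the complainant must meet a heightened civil standard (weight is at least 71): on (a) the weight is 92 less the opposing 7 gives net 85, which does reach 71, so (a) meets the standard; on (b) the weight is 72 less the opposing 1 gives net 71, ≥ 71, so (b) meets the standard; on (c) the weight is 99 less the opposing 28 gives net 71, which does reach 71, so (c) meets the standard.
  The complainant carries Stage 1; the licensee now bears the burden.
At Stage 2 the licensee must meet a preponderance (weight is at least 52): on (d) the weight is 82 less the opposing 41 gives net 41, < 52, so (d) does not meet the standard; on (e) the weight is 51 less the opposing 8 gives net 43, < 52, so (e) does not meet the standard.
  Not every element is met, so the licensee fails to carry Stage 2.
The complainant prevails.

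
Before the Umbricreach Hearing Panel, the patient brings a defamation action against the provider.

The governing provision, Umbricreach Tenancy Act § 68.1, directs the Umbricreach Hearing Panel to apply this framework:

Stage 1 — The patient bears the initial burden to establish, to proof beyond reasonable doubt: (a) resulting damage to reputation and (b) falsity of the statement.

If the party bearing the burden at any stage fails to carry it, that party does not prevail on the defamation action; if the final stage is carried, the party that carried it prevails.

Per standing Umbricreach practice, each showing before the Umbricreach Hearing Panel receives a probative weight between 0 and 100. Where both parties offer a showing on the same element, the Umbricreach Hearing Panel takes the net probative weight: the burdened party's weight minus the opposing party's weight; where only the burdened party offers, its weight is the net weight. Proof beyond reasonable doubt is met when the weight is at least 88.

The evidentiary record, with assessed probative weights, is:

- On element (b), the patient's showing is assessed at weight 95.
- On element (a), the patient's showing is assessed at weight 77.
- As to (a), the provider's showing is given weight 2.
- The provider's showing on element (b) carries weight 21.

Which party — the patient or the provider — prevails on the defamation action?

provider

Stage 1 — burden on patient; standard: proof beyond reasonable doubt (weight is at least 88).
    (a): 77 − 2 = 75 < 88 [not met]
    (b): 95 − 21 = 74 < 88 [not met]
  Stage 1 not carried; the patient fails its burden.
The provider prevails.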